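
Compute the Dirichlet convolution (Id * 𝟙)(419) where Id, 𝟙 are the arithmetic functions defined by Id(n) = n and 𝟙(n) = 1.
(Id * 𝟙)(419) = 420

Divisors of 419: [1, 419]. For each d | 419:
  d = 1: Id(1) · 𝟙(419/1) = 1 · 1 = 1
  d = 419: Id(419) · 𝟙(419/419) = 419 · 1 = 419
Summing: (Id * 𝟙)(419) = 1 + 419 = 420.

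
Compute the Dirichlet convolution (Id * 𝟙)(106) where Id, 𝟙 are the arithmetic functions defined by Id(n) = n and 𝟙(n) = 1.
(Id * 𝟙)(106) = 162

Divisors of 106: [1, 2, 53, 106]. For each d | 106:
  d = 1: Id(1) · 𝟙(106/1) = 1 · 1 = 1
  d = 2: Id(2) · 𝟙(106/2) = 2 · 1 = 2
  d = 53: Id(53) · 𝟙(106/53) = 53 · 1 = 53
  d = 106: Id(106) · 𝟙(106/106) = 106 · 1 = 106
Summing: (Id * 𝟙)(106) = 1 + 2 + 53 + 106 = 162.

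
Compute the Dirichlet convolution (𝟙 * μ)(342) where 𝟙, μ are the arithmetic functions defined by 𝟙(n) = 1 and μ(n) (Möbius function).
(𝟙 * μ)(342) = 0

Divisors of 342: [1, 2, 3, 6, 9, 18, 19, 38, 57, 114, 171, 342]. For each d | 342:
  d = 1: 𝟙(1) · μ(342/1) = 1 · 0 = 0
  d = 2: 𝟙(2) · μ(342/2) = 1 · 0 = 0
  d = 3: 𝟙(3) · μ(342/3) = 1 · -1 = -1
  d = 6: 𝟙(6) · μ(342/6) = 1 · 1 = 1
  d = 9: 𝟙(9) · μ(342/9) = 1 · 1 = 1
  d = 18: 𝟙(18) · μ(342/18) = 1 · -1 = -1
  d = 19: 𝟙(19) · μ(342/19) = 1 · 0 = 0
  d = 38: 𝟙(38) · μ(342/38) = 1 · 0 = 0
  d = 57: 𝟙(57) · μ(342/57) = 1 · 1 = 1
  d = 114: 𝟙(114) · μ(342/114) = 1 · -1 = -1
  d = 171: 𝟙(171) · μ(342/171) = 1 · -1 = -1
  d = 342: 𝟙(342) · μ(342/342) = 1 · 1 = 1
Summing: (𝟙 * μ)(342) = 0 + 0 + -1 + 1 + 1 + -1 + 0 + 0 + 1 + -1 + -1 + 1 = 0.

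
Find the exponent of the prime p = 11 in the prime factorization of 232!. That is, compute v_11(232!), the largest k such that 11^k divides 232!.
v_11(232!) = 22

Legendre's formula: v_p(n!) = Σ_{k ≥ 1} ⌊n / p^k⌋. For p = 11, n = 232, the terms are:
  ⌊232/11^1⌋ = ⌊232/11⌋ = 21
  ⌊232/11^2⌋ = ⌊232/121⌋ = 1
(the next term ⌊232/11^3⌋ = 0, terminating the sum). Summing: v_11(232!) = 21 + 1 = 22.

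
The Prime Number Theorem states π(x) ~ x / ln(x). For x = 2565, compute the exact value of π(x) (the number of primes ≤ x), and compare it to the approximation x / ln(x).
π(2565) = 375;  x/ln(x) ≈ 326.76;  relative error ≈ 12.86%.

Directly count primes up to 2565: π(2565) = 375. The PNT approximation gives 2565/ln(2565) ≈ 2565/7.84971 ≈ 326.76. Relative error (π(x) − x/ln(x)) / π(x) ≈ 12.86%; the approximation is known to undercount slightly (Li(x) is a better estimate).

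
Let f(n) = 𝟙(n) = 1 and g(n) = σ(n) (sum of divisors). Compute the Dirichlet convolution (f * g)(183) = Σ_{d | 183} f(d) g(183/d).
(𝟙 * σ)(183) = 315

Divisors of 183: [1, 3, 61, 183]. For each d | 183:
  d = 1: 𝟙(1) · σ(183/1) = 1 · 248 = 248
  d = 3: 𝟙(3) · σ(183/3) = 1 · 62 = 62
  d = 61: 𝟙(61) · σ(183/61) = 1 · 4 = 4
  d = 183: 𝟙(183) · σ(183/183) = 1 · 1 = 1
Summing: (𝟙 * σ)(183) = 248 + 62 + 4 + 1 = 315.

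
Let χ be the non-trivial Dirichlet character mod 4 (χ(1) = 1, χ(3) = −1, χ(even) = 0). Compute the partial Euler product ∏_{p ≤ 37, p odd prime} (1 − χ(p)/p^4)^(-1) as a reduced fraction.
∏ = 36907491853859640421662745584761054387/37320078298954450639637508295357366272

The odd primes p ≤ 37 are [3, 5, 7, 11, 13, 17, 19, 23, 29, 31, 37]. For each, χ(p) = 1 if p ≡ 1 mod 4, χ(p) = −1 if p ≡ 3 mod 4. Taking (1 − χ(p)/p^4)^(-1) = p^4/(p^4 − χ(p)): (1 − (-1)/3^4)^(-1) · (1 − (1)/5^4)^(-1) · (1 − (-1)/7^4)^(-1) · (1 − (-1)/11^4)^(-1) · (1 − (1)/13^4)^(-1) · (1 − (1)/17^4)^(-1) · (1 − (-1)/19^4)^(-1) · (1 − (-1)/23^4)^(-1) · (1 − (1)/29^4)^(-1) · (1 − (-1)/31^4)^(-1) · (1 − (1)/37^4)^(-1) = 36907491853859640421662745584761054387/37320078298954450639637508295357366272.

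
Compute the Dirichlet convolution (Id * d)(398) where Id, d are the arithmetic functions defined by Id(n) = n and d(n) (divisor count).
(Id * d)(398) = 804

Divisors of 398: [1, 2, 199, 398]. For each d | 398:
  d = 1: Id(1) · d(398/1) = 1 · 4 = 4
  d = 2: Id(2) · d(398/2) = 2 · 2 = 4
  d = 199: Id(199) · d(398/199) = 199 · 2 = 398
  d = 398: Id(398) · d(398/398) = 398 · 1 = 398
Summing: (Id * d)(398) = 4 + 4 + 398 + 398 = 804.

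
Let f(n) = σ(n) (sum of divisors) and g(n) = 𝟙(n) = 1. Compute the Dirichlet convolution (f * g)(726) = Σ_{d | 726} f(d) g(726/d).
(σ * 𝟙)(726) = 2920

Divisors of 726: [1, 2, 3, 6, 11, 22, 33, 66, 121, 242, 363, 726]. For each d | 726:
  d = 1: σ(1) · 𝟙(726/1) = 1 · 1 = 1
  d = 2: σ(2) · 𝟙(726/2) = 3 · 1 = 3
  d = 3: σ(3) · 𝟙(726/3) = 4 · 1 = 4
  d = 6: σ(6) · 𝟙(726/6) = 12 · 1 = 12
  d = 11: σ(11) · 𝟙(726/11) = 12 · 1 = 12
  d = 22: σ(22) · 𝟙(726/22) = 36 · 1 = 36
  d = 33: σ(33) · 𝟙(726/33) = 48 · 1 = 48
  d = 66: σ(66) · 𝟙(726/66) = 144 · 1 = 144
  d = 121: σ(121) · 𝟙(726/121) = 133 · 1 = 133
  d = 242: σ(242) · 𝟙(726/242) = 399 · 1 = 399
  d = 363: σ(363) · 𝟙(726/363) = 532 · 1 = 532
  d = 726: σ(726) · 𝟙(726/726) = 1596 · 1 = 1596
Summing: (σ * 𝟙)(726) = 1 + 3 + 4 + 12 + 12 + 36 + 48 + 144 + 133 + 399 + 532 + 1596 = 2920.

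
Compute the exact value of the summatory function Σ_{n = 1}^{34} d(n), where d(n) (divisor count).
Σ_{n ≤ 34} d(n) = 127

Compute d(n) for each 1 ≤ n ≤ 34: d(1) = 1, d(2) = 2, d(3) = 2, d(4) = 3, d(5) = 2, d(6) = 4, d(7) = 2, d(8) = 4, d(9) = 3, d(10) = 4, d(11) = 2, d(12) = 6, d(13) = 2, d(14) = 4, d(15) = 4, d(16) = 5, d(17) = 2, d(18) = 6, d(19) = 2, d(20) = 6, d(21) = 4, d(22) = 4, d(23) = 2, d(24) = 8, d(25) = 3, d(26) = 4, d(27) = 4, d(28) = 6, d(29) = 2, d(30) = 8, d(31) = 2, d(32) = 6, d(33) = 4, d(34) = 4. Summing all 34 values: 127. (Dirichlet's divisor formula: Σ_{n ≤ x} d(n) = x ln(x) + (2γ − 1) x + O(√x). For x = 34, the asymptotic estimate is ≈ 125.15.)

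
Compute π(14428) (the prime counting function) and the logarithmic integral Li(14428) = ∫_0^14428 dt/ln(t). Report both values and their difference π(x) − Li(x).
π(14428) = 1691;  Li(14428) ≈ 1717.02;  π(x) − Li(x) ≈ -26.02.

Direct count of primes ≤ 14428 gives π(14428) = 1691. Numerical evaluation of the logarithmic integral gives Li(14428) ≈ 1717.02. The difference π(x) − Li(x) ≈ -26.02 is typically negative for small/moderate x (Li(x) overestimates), though Littlewood's theorem shows this sign changes infinitely often.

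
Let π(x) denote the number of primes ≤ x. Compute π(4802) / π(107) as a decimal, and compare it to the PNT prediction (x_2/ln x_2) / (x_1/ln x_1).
π(4802)/π(107) = 647/28 ≈ 23.1071;  PNT prediction ≈ 24.7393.

π(107) = 28 and π(4802) = 647, so π(4802)/π(107) ≈ 23.1071. The PNT-predicted ratio is (4802/ln(4802)) / (107/ln(107)) ≈ 24.7393. The two agree to within a few percent, as expected.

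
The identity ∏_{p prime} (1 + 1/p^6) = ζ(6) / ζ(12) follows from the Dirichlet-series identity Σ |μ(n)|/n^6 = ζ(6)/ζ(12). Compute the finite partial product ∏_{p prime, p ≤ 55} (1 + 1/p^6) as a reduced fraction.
∏ = 360549358903447598496102606972302575686854635195266223026920975630213276302501208168000000/354490140797970318435085924328566932610522860437094896232244152761372626351680260596056897

The primes p ≤ 55 are [2, 3, 5, 7, 11, 13, 17, 19, 23, 29, 31, 37, 41, 43, 47, 53]. For each, (1 + 1/p^6) = (p^6 + 1)/p^6. Multiplying these fractions over p ∈ [2, 3, 5, 7, 11, 13, 17, 19, 23, 29, 31, 37, 41, 43, 47, 53] gives 360549358903447598496102606972302575686854635195266223026920975630213276302501208168000000/354490140797970318435085924328566932610522860437094896232244152761372626351680260596056897. (In the limit P → ∞ this tends to ζ(6)/ζ(12).)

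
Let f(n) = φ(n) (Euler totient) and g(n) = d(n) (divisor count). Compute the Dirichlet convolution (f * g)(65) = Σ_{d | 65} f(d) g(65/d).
(φ * d)(65) = 84

Divisors of 65: [1, 5, 13, 65]. For each d | 65:
  d = 1: φ(1) · d(65/1) = 1 · 4 = 4
  d = 5: φ(5) · d(65/5) = 4 · 2 = 8
  d = 13: φ(13) · d(65/13) = 12 · 2 = 24
  d = 65: φ(65) · d(65/65) = 48 · 1 = 48
Summing: (φ * d)(65) = 4 + 8 + 24 + 48 = 84.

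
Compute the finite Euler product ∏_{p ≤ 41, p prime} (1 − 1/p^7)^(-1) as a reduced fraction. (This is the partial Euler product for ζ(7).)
∏ = 15214693740861659022327238853367449744246233642110123338337250729020413243663439716160625/15088713883430430558353749276068876125470859484627961166255440580167365026798140387704832

The primes p ≤ 41 are [2, 3, 5, 7, 11, 13, 17, 19, 23, 29, 31, 37, 41]. For each prime, (1 − 1/p^7)^(-1) = p^7 / (p^7 − 1). The product is (1 − 1/2^7)^(-1), (1 − 1/3^7)^(-1), (1 − 1/5^7)^(-1), (1 − 1/7^7)^(-1), (1 − 1/11^7)^(-1), (1 − 1/13^7)^(-1), (1 − 1/17^7)^(-1), (1 − 1/19^7)^(-1), (1 − 1/23^7)^(-1), (1 − 1/29^7)^(-1), (1 − 1/31^7)^(-1), (1 − 1/37^7)^(-1), (1 − 1/41^7)^(-1) = ∏ p^7 / (p^7 − 1) = 15214693740861659022327238853367449744246233642110123338337250729020413243663439716160625/15088713883430430558353749276068876125470859484627961166255440580167365026798140387704832.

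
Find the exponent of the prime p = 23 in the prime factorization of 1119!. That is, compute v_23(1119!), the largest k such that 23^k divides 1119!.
v_23(1119!) = 50

Legendre's formula: v_p(n!) = Σ_{k ≥ 1} ⌊n / p^k⌋. For p = 23, n = 1119, the terms are:
  ⌊1119/23^1⌋ = ⌊1119/23⌋ = 48
  ⌊1119/23^2⌋ = ⌊1119/529⌋ = 2
(the next term ⌊1119/23^3⌋ = 0, terminating the sum). Summing: v_23(1119!) = 48 + 2 = 50.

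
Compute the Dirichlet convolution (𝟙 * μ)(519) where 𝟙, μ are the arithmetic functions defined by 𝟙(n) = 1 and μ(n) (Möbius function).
(𝟙 * μ)(519) = 0

Divisors of 519: [1, 3, 173, 519]. For each d | 519:
  d = 1: 𝟙(1) · μ(519/1) = 1 · 1 = 1
  d = 3: 𝟙(3) · μ(519/3) = 1 · -1 = -1
  d = 173: 𝟙(173) · μ(519/173) = 1 · -1 = -1
  d = 519: 𝟙(519) · μ(519/519) = 1 · 1 = 1
Summing: (𝟙 * μ)(519) = 1 + -1 + -1 + 1 = 0.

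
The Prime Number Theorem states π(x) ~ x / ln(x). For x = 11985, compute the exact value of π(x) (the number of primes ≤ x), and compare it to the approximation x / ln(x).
π(11985) = 1437;  x/ln(x) ≈ 1276.17;  relative error ≈ 11.19%.

Directly count primes up to 11985: π(11985) = 1437. The PNT approximation gives 11985/ln(11985) ≈ 11985/9.39141 ≈ 1276.17. Relative error (π(x) − x/ln(x)) / π(x) ≈ 11.19%; the approximation is known to undercount slightly (Li(x) is a better estimate).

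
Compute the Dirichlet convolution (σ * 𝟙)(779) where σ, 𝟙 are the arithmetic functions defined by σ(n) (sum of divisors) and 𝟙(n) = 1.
(σ * 𝟙)(779) = 903

Divisors of 779: [1, 19, 41, 779]. For each d | 779:
  d = 1: σ(1) · 𝟙(779/1) = 1 · 1 = 1
  d = 19: σ(19) · 𝟙(779/19) = 20 · 1 = 20
  d = 41: σ(41) · 𝟙(779/41) = 42 · 1 = 42
  d = 779: σ(779) · 𝟙(779/779) = 840 · 1 = 840
Summing: (σ * 𝟙)(779) = 1 + 20 + 42 + 840 = 903.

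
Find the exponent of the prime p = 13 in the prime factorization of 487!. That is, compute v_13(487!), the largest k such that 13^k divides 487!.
v_13(487!) = 39

Legendre's formula: v_p(n!) = Σ_{k ≥ 1} ⌊n / p^k⌋. For p = 13, n = 487, the terms are:
  ⌊487/13^1⌋ = ⌊487/13⌋ = 37
  ⌊487/13^2⌋ = ⌊487/169⌋ = 2
(the next term ⌊487/13^3⌋ = 0, terminating the sum). Summing: v_13(487!) = 37 + 2 = 39.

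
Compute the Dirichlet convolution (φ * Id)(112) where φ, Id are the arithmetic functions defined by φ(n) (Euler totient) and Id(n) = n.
(φ * Id)(112) = 624

Divisors of 112: [1, 2, 4, 7, 8, 14, 16, 28, 56, 112]. For each d | 112:
  d = 1: φ(1) · Id(112/1) = 1 · 112 = 112
  d = 2: φ(2) · Id(112/2) = 1 · 56 = 56
  d = 4: φ(4) · Id(112/4) = 2 · 28 = 56
  d = 7: φ(7) · Id(112/7) = 6 · 16 = 96
  d = 8: φ(8) · Id(112/8) = 4 · 14 = 56
  d = 14: φ(14) · Id(112/14) = 6 · 8 = 48
  d = 16: φ(16) · Id(112/16) = 8 · 7 = 56
  d = 28: φ(28) · Id(112/28) = 12 · 4 = 48
  d = 56: φ(56) · Id(112/56) = 24 · 2 = 48
  d = 112: φ(112) · Id(112/112) = 48 · 1 = 48
Summing: (φ * Id)(112) = 112 + 56 + 56 + 96 + 56 + 48 + 56 + 48 + 48 + 48 = 624.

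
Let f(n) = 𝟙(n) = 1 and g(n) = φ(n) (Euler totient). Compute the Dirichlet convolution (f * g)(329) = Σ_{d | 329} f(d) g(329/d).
(𝟙 * φ)(329) = 329

Divisors of 329: [1, 7, 47, 329]. For each d | 329:
  d = 1: 𝟙(1) · φ(329/1) = 1 · 276 = 276
  d = 7: 𝟙(7) · φ(329/7) = 1 · 46 = 46
  d = 47: 𝟙(47) · φ(329/47) = 1 · 6 = 6
  d = 329: 𝟙(329) · φ(329/329) = 1 · 1 = 1
Summing: (𝟙 * φ)(329) = 276 + 46 + 6 + 1 = 329.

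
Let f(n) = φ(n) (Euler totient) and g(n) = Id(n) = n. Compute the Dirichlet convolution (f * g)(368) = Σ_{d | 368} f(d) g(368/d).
(φ * Id)(368) = 2160

Divisors of 368: [1, 2, 4, 8, 16, 23, 46, 92, 184, 368]. For each d | 368:
  d = 1: φ(1) · Id(368/1) = 1 · 368 = 368
  d = 2: φ(2) · Id(368/2) = 1 · 184 = 184
  d = 4: φ(4) · Id(368/4) = 2 · 92 = 184
  d = 8: φ(8) · Id(368/8) = 4 · 46 = 184
  d = 16: φ(16) · Id(368/16) = 8 · 23 = 184
  d = 23: φ(23) · Id(368/23) = 22 · 16 = 352
  d = 46: φ(46) · Id(368/46) = 22 · 8 = 176
  d = 92: φ(92) · Id(368/92) = 44 · 4 = 176
  d = 184: φ(184) · Id(368/184) = 88 · 2 = 176
  d = 368: φ(368) · Id(368/368) = 176 · 1 = 176
Summing: (φ * Id)(368) = 368 + 184 + 184 + 184 + 184 + 352 + 176 + 176 + 176 + 176 = 2160.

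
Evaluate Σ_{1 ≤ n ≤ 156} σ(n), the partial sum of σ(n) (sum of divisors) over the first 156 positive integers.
Σ_{n ≤ 156} σ(n) = 20162

Compute σ(n) for each 1 ≤ n ≤ 156: σ(1) = 1, σ(2) = 3, σ(3) = 4, σ(4) = 7, σ(5) = 6, σ(6) = 12, σ(7) = 8, σ(8) = 15, σ(9) = 13, σ(10) = 18, σ(11) = 12, σ(12) = 28, σ(13) = 14, σ(14) = 24, σ(15) = 24, σ(16) = 31, σ(17) = 18, σ(18) = 39, σ(19) = 20, σ(20) = 42, σ(21) = 32, σ(22) = 36, σ(23) = 24, σ(24) = 60, σ(25) = 31, σ(26) = 42, σ(27) = 40, σ(28) = 56, σ(29) = 30, σ(30) = 72, σ(31) = 32, σ(32) = 63, σ(33) = 48, σ(34) = 54, σ(35) = 48, σ(36) = 91, σ(37) = 38, σ(38) = 60, σ(39) = 56, σ(40) = 90, σ(41) = 42, σ(42) = 96, σ(43) = 44, σ(44) = 84, σ(45) = 78, σ(46) = 72, σ(47) = 48, σ(48) = 124, σ(49) = 57, σ(50) = 93, σ(51) = 72, σ(52) = 98, σ(53) = 54, σ(54) = 120, σ(55) = 72, σ(56) = 120, σ(57) = 80, σ(58) = 90, σ(59) = 60, σ(60) = 168, σ(61) = 62, σ(62) = 96, σ(63) = 104, σ(64) = 127, σ(65) = 84, σ(66) = 144, σ(67) = 68, σ(68) = 126, σ(69) = 96, σ(70) = 144, σ(71) = 72, σ(72) = 195, σ(73) = 74, σ(74) = 114, σ(75) = 124, σ(76) = 140, σ(77) = 96, σ(78) = 168, σ(79) = 80, σ(80) = 186, σ(81) = 121, σ(82) = 126, σ(83) = 84, σ(84) = 224, σ(85) = 108, σ(86) = 132, σ(87) = 120, σ(88) = 180, σ(89) = 90, σ(90) = 234, σ(91) = 112, σ(92) = 168, σ(93) = 128, σ(94) = 144, σ(95) = 120, σ(96) = 252, σ(97) = 98, σ(98) = 171, σ(99) = 156, σ(100) = 217, σ(101) = 102, σ(102) = 216, σ(103) = 104, σ(104) = 210, σ(105) = 192, σ(106) = 162, σ(107) = 108, σ(108) = 280, σ(109) = 110, σ(110) = 216, σ(111) = 152, σ(112) = 248, σ(113) = 114, σ(114) = 240, σ(115) = 144, σ(116) = 210, σ(117) = 182, σ(118) = 180, σ(119) = 144, σ(120) = 360, σ(121) = 133, σ(122) = 186, σ(123) = 168, σ(124) = 224, σ(125) = 156, σ(126) = 312, σ(127) = 128, σ(128) = 255, σ(129) = 176, σ(130) = 252, σ(131) = 132, σ(132) = 336, σ(133) = 160, σ(134) = 204, σ(135) = 240, σ(136) = 270, σ(137) = 138, σ(138) = 288, σ(139) = 140, σ(140) = 336, σ(141) = 192, σ(142) = 216, σ(143) = 168, σ(144) = 403, σ(145) = 180, σ(146) = 222, σ(147) = 228, σ(148) = 266, σ(149) = 150, σ(150) = 372, σ(151) = 152, σ(152) = 300, σ(153) = 234, σ(154) = 288, σ(155) = 192, σ(156) = 392. Summing all 156 values: 20162. (Average order: Σ_{n ≤ x} σ(n) ~ (π²/12) x². For x = 156, (π²/12)·156² ≈ 20015.56.)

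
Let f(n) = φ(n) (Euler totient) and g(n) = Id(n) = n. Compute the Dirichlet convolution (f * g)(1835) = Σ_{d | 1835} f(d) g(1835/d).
(φ * Id)(1835) = 6597

Divisors of 1835: [1, 5, 367, 1835]. For each d | 1835:
  d = 1: φ(1) · Id(1835/1) = 1 · 1835 = 1835
  d = 5: φ(5) · Id(1835/5) = 4 · 367 = 1468
  d = 367: φ(367) · Id(1835/367) = 366 · 5 = 1830
  d = 1835: φ(1835) · Id(1835/1835) = 1464 · 1 = 1464
Summing: (φ * Id)(1835) = 1835 + 1468 + 1830 + 1464 = 6597.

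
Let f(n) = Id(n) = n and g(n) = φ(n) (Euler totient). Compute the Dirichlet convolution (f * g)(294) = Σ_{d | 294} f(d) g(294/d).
(Id * φ)(294) = 1995

Divisors of 294: [1, 2, 3, 6, 7, 14, 21, 42, 49, 98, 147, 294]. For each d | 294:
  d = 1: Id(1) · φ(294/1) = 1 · 84 = 84
  d = 2: Id(2) · φ(294/2) = 2 · 84 = 168
  d = 3: Id(3) · φ(294/3) = 3 · 42 = 126
  d = 6: Id(6) · φ(294/6) = 6 · 42 = 252
  d = 7: Id(7) · φ(294/7) = 7 · 12 = 84
  d = 14: Id(14) · φ(294/14) = 14 · 12 = 168
  d = 21: Id(21) · φ(294/21) = 21 · 6 = 126
  d = 42: Id(42) · φ(294/42) = 42 · 6 = 252
  d = 49: Id(49) · φ(294/49) = 49 · 2 = 98
  d = 98: Id(98) · φ(294/98) = 98 · 2 = 196
  d = 147: Id(147) · φ(294/147) = 147 · 1 = 147
  d = 294: Id(294) · φ(294/294) = 294 · 1 = 294
Summing: (Id * φ)(294) = 84 + 168 + 126 + 252 + 84 + 168 + 126 + 252 + 98 + 196 + 147 + 294 = 1995.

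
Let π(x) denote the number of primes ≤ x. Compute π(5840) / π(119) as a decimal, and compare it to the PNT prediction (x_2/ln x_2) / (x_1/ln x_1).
π(5840)/π(119) = 766/30 ≈ 25.5333;  PNT prediction ≈ 27.0440.

π(119) = 30 and π(5840) = 766, so π(5840)/π(119) ≈ 25.5333. The PNT-predicted ratio is (5840/ln(5840)) / (119/ln(119)) ≈ 27.0440. The two agree to within a few percent, as expected.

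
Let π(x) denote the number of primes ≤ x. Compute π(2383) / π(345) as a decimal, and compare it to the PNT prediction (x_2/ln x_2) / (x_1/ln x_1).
π(2383)/π(345) = 354/68 ≈ 5.2059;  PNT prediction ≈ 5.1906.

π(345) = 68 and π(2383) = 354, so π(2383)/π(345) ≈ 5.2059. The PNT-predicted ratio is (2383/ln(2383)) / (345/ln(345)) ≈ 5.1906. The two agree to within a few percent, as expected.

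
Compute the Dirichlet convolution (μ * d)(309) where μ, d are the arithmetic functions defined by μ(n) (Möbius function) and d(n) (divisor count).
(μ * d)(309) = 1

Divisors of 309: [1, 3, 103, 309]. For each d | 309:
  d = 1: μ(1) · d(309/1) = 1 · 4 = 4
  d = 3: μ(3) · d(309/3) = -1 · 2 = -2
  d = 103: μ(103) · d(309/103) = -1 · 2 = -2
  d = 309: μ(309) · d(309/309) = 1 · 1 = 1
Summing: (μ * d)(309) = 4 + -2 + -2 + 1 = 1.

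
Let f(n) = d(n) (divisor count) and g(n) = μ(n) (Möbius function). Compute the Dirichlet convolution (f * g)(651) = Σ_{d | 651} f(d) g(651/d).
(d * μ)(651) = 1

Divisors of 651: [1, 3, 7, 21, 31, 93, 217, 651]. For each d | 651:
  d = 1: d(1) · μ(651/1) = 1 · -1 = -1
  d = 3: d(3) · μ(651/3) = 2 · 1 = 2
  d = 7: d(7) · μ(651/7) = 2 · 1 = 2
  d = 21: d(21) · μ(651/21) = 4 · -1 = -4
  d = 31: d(31) · μ(651/31) = 2 · 1 = 2
  d = 93: d(93) · μ(651/93) = 4 · -1 = -4
  d = 217: d(217) · μ(651/217) = 4 · -1 = -4
  d = 651: d(651) · μ(651/651) = 8 · 1 = 8
Summing: (d * μ)(651) = -1 + 2 + 2 + -4 + 2 + -4 + -4 + 8 = 1.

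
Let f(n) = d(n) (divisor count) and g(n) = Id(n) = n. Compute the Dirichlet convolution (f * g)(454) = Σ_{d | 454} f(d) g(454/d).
(d * Id)(454) = 916

Divisors of 454: [1, 2, 227, 454]. For each d | 454:
  d = 1: d(1) · Id(454/1) = 1 · 454 = 454
  d = 2: d(2) · Id(454/2) = 2 · 227 = 454
  d = 227: d(227) · Id(454/227) = 2 · 2 = 4
  d = 454: d(454) · Id(454/454) = 4 · 1 = 4
Summing: (d * Id)(454) = 454 + 454 + 4 + 4 = 916.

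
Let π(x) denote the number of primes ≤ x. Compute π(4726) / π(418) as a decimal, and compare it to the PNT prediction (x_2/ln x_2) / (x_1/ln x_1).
π(4726)/π(418) = 637/80 ≈ 7.9625;  PNT prediction ≈ 8.0652.

π(418) = 80 and π(4726) = 637, so π(4726)/π(418) ≈ 7.9625. The PNT-predicted ratio is (4726/ln(4726)) / (418/ln(418)) ≈ 8.0652. The two agree to within a few percent, as expected.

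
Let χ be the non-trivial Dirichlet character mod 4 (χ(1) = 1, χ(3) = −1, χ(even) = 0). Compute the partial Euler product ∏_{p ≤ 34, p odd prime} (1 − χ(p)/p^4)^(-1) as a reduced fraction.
∏ = 1870816715381797956556539609218365/1891731462842378884815364370202624

The odd primes p ≤ 34 are [3, 5, 7, 11, 13, 17, 19, 23, 29, 31]. For each, χ(p) = 1 if p ≡ 1 mod 4, χ(p) = −1 if p ≡ 3 mod 4. Taking (1 − χ(p)/p^4)^(-1) = p^4/(p^4 − χ(p)): (1 − (-1)/3^4)^(-1) · (1 − (1)/5^4)^(-1) · (1 − (-1)/7^4)^(-1) · (1 − (-1)/11^4)^(-1) · (1 − (1)/13^4)^(-1) · (1 − (1)/17^4)^(-1) · (1 − (-1)/19^4)^(-1) · (1 − (-1)/23^4)^(-1) · (1 − (1)/29^4)^(-1) · (1 − (-1)/31^4)^(-1) = 1870816715381797956556539609218365/1891731462842378884815364370202624.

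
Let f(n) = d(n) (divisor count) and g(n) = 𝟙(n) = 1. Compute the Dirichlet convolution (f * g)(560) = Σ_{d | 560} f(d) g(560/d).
(d * 𝟙)(560) = 135

Divisors of 560: [1, 2, 4, 5, 7, 8, 10, 14, 16, 20, 28, 35, 40, 56, 70, 80, 112, 140, 280, 560]. For each d | 560:
  d = 1: d(1) · 𝟙(560/1) = 1 · 1 = 1
  d = 2: d(2) · 𝟙(560/2) = 2 · 1 = 2
  d = 4: d(4) · 𝟙(560/4) = 3 · 1 = 3
  d = 5: d(5) · 𝟙(560/5) = 2 · 1 = 2
  d = 7: d(7) · 𝟙(560/7) = 2 · 1 = 2
  d = 8: d(8) · 𝟙(560/8) = 4 · 1 = 4
  d = 10: d(10) · 𝟙(560/10) = 4 · 1 = 4
  d = 14: d(14) · 𝟙(560/14) = 4 · 1 = 4
  d = 16: d(16) · 𝟙(560/16) = 5 · 1 = 5
  d = 20: d(20) · 𝟙(560/20) = 6 · 1 = 6
  d = 28: d(28) · 𝟙(560/28) = 6 · 1 = 6
  d = 35: d(35) · 𝟙(560/35) = 4 · 1 = 4
  d = 40: d(40) · 𝟙(560/40) = 8 · 1 = 8
  d = 56: d(56) · 𝟙(560/56) = 8 · 1 = 8
  d = 70: d(70) · 𝟙(560/70) = 8 · 1 = 8
  d = 80: d(80) · 𝟙(560/80) = 10 · 1 = 10
  d = 112: d(112) · 𝟙(560/112) = 10 · 1 = 10
  d = 140: d(140) · 𝟙(560/140) = 12 · 1 = 12
  d = 280: d(280) · 𝟙(560/280) = 16 · 1 = 16
  d = 560: d(560) · 𝟙(560/560) = 20 · 1 = 20
Summing: (d * 𝟙)(560) = 1 + 2 + 3 + 2 + 2 + 4 + 4 + 4 + 5 + 6 + 6 + 4 + 8 + 8 + 8 + 10 + 10 + 12 + 16 + 20 = 135.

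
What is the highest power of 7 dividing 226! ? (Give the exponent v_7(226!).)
v_7(226!) = 36

Legendre's formula: v_p(n!) = Σ_{k ≥ 1} ⌊n / p^k⌋. For p = 7, n = 226, the terms are:
  ⌊226/7^1⌋ = ⌊226/7⌋ = 32
  ⌊226/7^2⌋ = ⌊226/49⌋ = 4
(the next term ⌊226/7^3⌋ = 0, terminating the sum). Summing: v_7(226!) = 32 + 4 = 36.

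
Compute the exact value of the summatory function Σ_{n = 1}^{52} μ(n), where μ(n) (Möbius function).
Σ_{n ≤ 52} μ(n) = -2

Compute μ(n) for each 1 ≤ n ≤ 52: μ(1) = 1, μ(2) = -1, μ(3) = -1, μ(4) = 0, μ(5) = -1, μ(6) = 1, μ(7) = -1, μ(8) = 0, μ(9) = 0, μ(10) = 1, μ(11) = -1, μ(12) = 0, μ(13) = -1, μ(14) = 1, μ(15) = 1, μ(16) = 0, μ(17) = -1, μ(18) = 0, μ(19) = -1, μ(20) = 0, μ(21) = 1, μ(22) = 1, μ(23) = -1, μ(24) = 0, μ(25) = 0, μ(26) = 1, μ(27) = 0, μ(28) = 0, μ(29) = -1, μ(30) = -1, μ(31) = -1, μ(32) = 0, μ(33) = 1, μ(34) = 1, μ(35) = 1, μ(36) = 0, μ(37) = -1, μ(38) = 1, μ(39) = 1, μ(40) = 0, μ(41) = -1, μ(42) = -1, μ(43) = -1, μ(44) = 0, μ(45) = 0, μ(46) = 1, μ(47) = -1, μ(48) = 0, μ(49) = 0, μ(50) = 0, μ(51) = 1, μ(52) = 0. Summing all 52 values: -2. (Mertens function M(x) = Σ_{n ≤ x} μ(n); on average M(x) should be small (PNT ⟺ M(x) = o(x)).)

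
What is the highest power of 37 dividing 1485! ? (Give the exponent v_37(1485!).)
v_37(1485!) = 41

Legendre's formula: v_p(n!) = Σ_{k ≥ 1} ⌊n / p^k⌋. For p = 37, n = 1485, the terms are:
  ⌊1485/37^1⌋ = ⌊1485/37⌋ = 40
  ⌊1485/37^2⌋ = ⌊1485/1369⌋ = 1
(the next term ⌊1485/37^3⌋ = 0, terminating the sum). Summing: v_37(1485!) = 40 + 1 = 41.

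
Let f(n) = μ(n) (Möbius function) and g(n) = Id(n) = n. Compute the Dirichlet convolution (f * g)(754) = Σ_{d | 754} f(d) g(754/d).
(μ * Id)(754) = 336

Divisors of 754: [1, 2, 13, 26, 29, 58, 377, 754]. For each d | 754:
  d = 1: μ(1) · Id(754/1) = 1 · 754 = 754
  d = 2: μ(2) · Id(754/2) = -1 · 377 = -377
  d = 13: μ(13) · Id(754/13) = -1 · 58 = -58
  d = 26: μ(26) · Id(754/26) = 1 · 29 = 29
  d = 29: μ(29) · Id(754/29) = -1 · 26 = -26
  d = 58: μ(58) · Id(754/58) = 1 · 13 = 13
  d = 377: μ(377) · Id(754/377) = 1 · 2 = 2
  d = 754: μ(754) · Id(754/754) = -1 · 1 = -1
Summing: (μ * Id)(754) = 754 + -377 + -58 + 29 + -26 + 13 + 2 + -1 = 336.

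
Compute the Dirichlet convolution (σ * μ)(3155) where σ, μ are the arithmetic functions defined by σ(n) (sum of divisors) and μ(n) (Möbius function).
(σ * μ)(3155) = 3155

Divisors of 3155: [1, 5, 631, 3155]. For each d | 3155:
  d = 1: σ(1) · μ(3155/1) = 1 · 1 = 1
  d = 5: σ(5) · μ(3155/5) = 6 · -1 = -6
  d = 631: σ(631) · μ(3155/631) = 632 · -1 = -632
  d = 3155: σ(3155) · μ(3155/3155) = 3792 · 1 = 3792
Summing: (σ * μ)(3155) = 1 + -6 + -632 + 3792 = 3155.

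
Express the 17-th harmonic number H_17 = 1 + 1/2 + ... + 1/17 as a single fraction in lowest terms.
H_17 = 42142223/12252240

Direct summation: H_17 = 1 + 1/2 + ... + 1/17. The least common denominator is lcm(1, ..., 17) = 12252240; over this denominator the numerator is 12252240 + 6126120 + 4084080 + 3063060 + 2450448 + 2042040 + 1750320 + 1531530 + 1361360 + 1225224 + 1113840 + 1021020 + 942480 + 875160 + 816816 + 765765 + 720720 = 42142223, so H_17 = 42142223/12252240 (already in lowest terms) ≈ 3.43955. (The PNT-adjacent estimate ln(17) + γ ≈ 3.41043 matches within O(1/n).)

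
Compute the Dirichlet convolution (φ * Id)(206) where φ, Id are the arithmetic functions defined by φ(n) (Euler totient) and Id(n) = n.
(φ * Id)(206) = 615

Divisors of 206: [1, 2, 103, 206]. For each d | 206:
  d = 1: φ(1) · Id(206/1) = 1 · 206 = 206
  d = 2: φ(2) · Id(206/2) = 1 · 103 = 103
  d = 103: φ(103) · Id(206/103) = 102 · 2 = 204
  d = 206: φ(206) · Id(206/206) = 102 · 1 = 102
Summing: (φ * Id)(206) = 206 + 103 + 204 + 102 = 615.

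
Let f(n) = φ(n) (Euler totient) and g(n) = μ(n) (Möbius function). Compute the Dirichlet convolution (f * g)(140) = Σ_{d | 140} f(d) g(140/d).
(φ * μ)(140) = 15

Divisors of 140: [1, 2, 4, 5, 7, 10, 14, 20, 28, 35, 70, 140]. For each d | 140:
  d = 1: φ(1) · μ(140/1) = 1 · 0 = 0
  d = 2: φ(2) · μ(140/2) = 1 · -1 = -1
  d = 4: φ(4) · μ(140/4) = 2 · 1 = 2
  d = 5: φ(5) · μ(140/5) = 4 · 0 = 0
  d = 7: φ(7) · μ(140/7) = 6 · 0 = 0
  d = 10: φ(10) · μ(140/10) = 4 · 1 = 4
  d = 14: φ(14) · μ(140/14) = 6 · 1 = 6
  d = 20: φ(20) · μ(140/20) = 8 · -1 = -8
  d = 28: φ(28) · μ(140/28) = 12 · -1 = -12
  d = 35: φ(35) · μ(140/35) = 24 · 0 = 0
  d = 70: φ(70) · μ(140/70) = 24 · -1 = -24
  d = 140: φ(140) · μ(140/140) = 48 · 1 = 48
Summing: (φ * μ)(140) = 0 + -1 + 2 + 0 + 0 + 4 + 6 + -8 + -12 + 0 + -24 + 48 = 15.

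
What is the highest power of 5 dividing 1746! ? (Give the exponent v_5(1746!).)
v_5(1746!) = 433

Legendre's formula: v_p(n!) = Σ_{k ≥ 1} ⌊n / p^k⌋. For p = 5, n = 1746, the terms are:
  ⌊1746/5^1⌋ = ⌊1746/5⌋ = 349
  ⌊1746/5^2⌋ = ⌊1746/25⌋ = 69
  ⌊1746/5^3⌋ = ⌊1746/125⌋ = 13
  ⌊1746/5^4⌋ = ⌊1746/625⌋ = 2
(the next term ⌊1746/5^5⌋ = 0, terminating the sum). Summing: v_5(1746!) = 349 + 69 + 13 + 2 = 433.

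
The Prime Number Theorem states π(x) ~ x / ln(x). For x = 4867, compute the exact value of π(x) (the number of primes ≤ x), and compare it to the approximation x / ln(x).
π(4867) = 651;  x/ln(x) ≈ 573.25;  relative error ≈ 11.94%.

Directly count primes up to 4867: π(4867) = 651. The PNT approximation gives 4867/ln(4867) ≈ 4867/8.49023 ≈ 573.25. Relative error (π(x) − x/ln(x)) / π(x) ≈ 11.94%; the approximation is known to undercount slightly (Li(x) is a better estimate).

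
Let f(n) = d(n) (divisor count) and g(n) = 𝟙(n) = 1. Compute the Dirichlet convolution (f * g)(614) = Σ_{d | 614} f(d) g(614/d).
(d * 𝟙)(614) = 9

Divisors of 614: [1, 2, 307, 614]. For each d | 614:
  d = 1: d(1) · 𝟙(614/1) = 1 · 1 = 1
  d = 2: d(2) · 𝟙(614/2) = 2 · 1 = 2
  d = 307: d(307) · 𝟙(614/307) = 2 · 1 = 2
  d = 614: d(614) · 𝟙(614/614) = 4 · 1 = 4
Summing: (d * 𝟙)(614) = 1 + 2 + 2 + 4 = 9.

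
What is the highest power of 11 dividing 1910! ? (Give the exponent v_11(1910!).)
v_11(1910!) = 189

Legendre's formula: v_p(n!) = Σ_{k ≥ 1} ⌊n / p^k⌋. For p = 11, n = 1910, the terms are:
  ⌊1910/11^1⌋ = ⌊1910/11⌋ = 173
  ⌊1910/11^2⌋ = ⌊1910/121⌋ = 15
  ⌊1910/11^3⌋ = ⌊1910/1331⌋ = 1
(the next term ⌊1910/11^4⌋ = 0, terminating the sum). Summing: v_11(1910!) = 173 + 15 + 1 = 189.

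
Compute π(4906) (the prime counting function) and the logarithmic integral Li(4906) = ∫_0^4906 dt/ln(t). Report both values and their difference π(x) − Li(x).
π(4906) = 655;  Li(4906) ≈ 673.23;  π(x) − Li(x) ≈ -18.23.

Direct count of primes ≤ 4906 gives π(4906) = 655. Numerical evaluation of the logarithmic integral gives Li(4906) ≈ 673.23. The difference π(x) − Li(x) ≈ -18.23 is typically negative for small/moderate x (Li(x) overestimates), though Littlewood's theorem shows this sign changes infinitely often.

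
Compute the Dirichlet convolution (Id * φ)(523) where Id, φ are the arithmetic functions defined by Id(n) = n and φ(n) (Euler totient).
(Id * φ)(523) = 1045

Divisors of 523: [1, 523]. For each d | 523:
  d = 1: Id(1) · φ(523/1) = 1 · 522 = 522
  d = 523: Id(523) · φ(523/523) = 523 · 1 = 523
Summing: (Id * φ)(523) = 522 + 523 = 1045.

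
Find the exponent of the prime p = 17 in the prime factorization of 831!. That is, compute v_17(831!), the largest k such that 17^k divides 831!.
v_17(831!) = 50

Legendre's formula: v_p(n!) = Σ_{k ≥ 1} ⌊n / p^k⌋. For p = 17, n = 831, the terms are:
  ⌊831/17^1⌋ = ⌊831/17⌋ = 48
  ⌊831/17^2⌋ = ⌊831/289⌋ = 2
(the next term ⌊831/17^3⌋ = 0, terminating the sum). Summing: v_17(831!) = 48 + 2 = 50.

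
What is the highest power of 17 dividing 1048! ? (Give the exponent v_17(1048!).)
v_17(1048!) = 64

Legendre's formula: v_p(n!) = Σ_{k ≥ 1} ⌊n / p^k⌋. For p = 17, n = 1048, the terms are:
  ⌊1048/17^1⌋ = ⌊1048/17⌋ = 61
  ⌊1048/17^2⌋ = ⌊1048/289⌋ = 3
(the next term ⌊1048/17^3⌋ = 0, terminating the sum). Summing: v_17(1048!) = 61 + 3 = 64.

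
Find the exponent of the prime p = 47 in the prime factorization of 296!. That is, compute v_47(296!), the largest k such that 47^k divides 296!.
v_47(296!) = 6

Legendre's formula: v_p(n!) = Σ_{k ≥ 1} ⌊n / p^k⌋. For p = 47, n = 296, the terms are:
  ⌊296/47^1⌋ = ⌊296/47⌋ = 6
(the next term ⌊296/47^2⌋ = 0, terminating the sum). Summing: v_47(296!) = 6 = 6.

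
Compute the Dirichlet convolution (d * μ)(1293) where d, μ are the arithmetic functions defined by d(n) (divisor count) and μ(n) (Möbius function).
(d * μ)(1293) = 1

Divisors of 1293: [1, 3, 431, 1293]. For each d | 1293:
  d = 1: d(1) · μ(1293/1) = 1 · 1 = 1
  d = 3: d(3) · μ(1293/3) = 2 · -1 = -2
  d = 431: d(431) · μ(1293/431) = 2 · -1 = -2
  d = 1293: d(1293) · μ(1293/1293) = 4 · 1 = 4
Summing: (d * μ)(1293) = 1 + -2 + -2 + 4 = 1.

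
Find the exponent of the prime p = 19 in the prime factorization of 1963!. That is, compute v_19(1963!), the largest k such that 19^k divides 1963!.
v_19(1963!) = 108

Legendre's formula: v_p(n!) = Σ_{k ≥ 1} ⌊n / p^k⌋. For p = 19, n = 1963, the terms are:
  ⌊1963/19^1⌋ = ⌊1963/19⌋ = 103
  ⌊1963/19^2⌋ = ⌊1963/361⌋ = 5
(the next term ⌊1963/19^3⌋ = 0, terminating the sum). Summing: v_19(1963!) = 103 + 5 = 108.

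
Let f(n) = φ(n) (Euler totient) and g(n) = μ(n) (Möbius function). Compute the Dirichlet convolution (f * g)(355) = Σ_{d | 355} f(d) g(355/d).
(φ * μ)(355) = 207

Divisors of 355: [1, 5, 71, 355]. For each d | 355:
  d = 1: φ(1) · μ(355/1) = 1 · 1 = 1
  d = 5: φ(5) · μ(355/5) = 4 · -1 = -4
  d = 71: φ(71) · μ(355/71) = 70 · -1 = -70
  d = 355: φ(355) · μ(355/355) = 280 · 1 = 280
Summing: (φ * μ)(355) = 1 + -4 + -70 + 280 = 207.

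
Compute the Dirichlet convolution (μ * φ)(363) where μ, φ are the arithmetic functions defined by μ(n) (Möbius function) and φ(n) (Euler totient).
(μ * φ)(363) = 100

Divisors of 363: [1, 3, 11, 33, 121, 363]. For each d | 363:
  d = 1: μ(1) · φ(363/1) = 1 · 220 = 220
  d = 3: μ(3) · φ(363/3) = -1 · 110 = -110
  d = 11: μ(11) · φ(363/11) = -1 · 20 = -20
  d = 33: μ(33) · φ(363/33) = 1 · 10 = 10
  d = 121: μ(121) · φ(363/121) = 0 · 2 = 0
  d = 363: μ(363) · φ(363/363) = 0 · 1 = 0
Summing: (μ * φ)(363) = 220 + -110 + -20 + 10 + 0 + 0 = 100.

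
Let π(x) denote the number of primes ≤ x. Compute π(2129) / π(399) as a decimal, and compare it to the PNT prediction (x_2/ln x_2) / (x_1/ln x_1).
π(2129)/π(399) = 320/78 ≈ 4.1026;  PNT prediction ≈ 4.1700.

π(399) = 78 and π(2129) = 320, so π(2129)/π(399) ≈ 4.1026. The PNT-predicted ratio is (2129/ln(2129)) / (399/ln(399)) ≈ 4.1700. The two agree to within a few percent, as expected.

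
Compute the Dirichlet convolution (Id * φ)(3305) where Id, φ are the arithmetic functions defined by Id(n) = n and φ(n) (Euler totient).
(Id * φ)(3305) = 11889

Divisors of 3305: [1, 5, 661, 3305]. For each d | 3305:
  d = 1: Id(1) · φ(3305/1) = 1 · 2640 = 2640
  d = 5: Id(5) · φ(3305/5) = 5 · 660 = 3300
  d = 661: Id(661) · φ(3305/661) = 661 · 4 = 2644
  d = 3305: Id(3305) · φ(3305/3305) = 3305 · 1 = 3305
Summing: (Id * φ)(3305) = 2640 + 3300 + 2644 + 3305 = 11889.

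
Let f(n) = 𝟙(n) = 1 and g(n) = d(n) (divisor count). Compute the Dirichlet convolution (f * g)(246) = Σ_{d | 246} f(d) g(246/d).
(𝟙 * d)(246) = 27

Divisors of 246: [1, 2, 3, 6, 41, 82, 123, 246]. For each d | 246:
  d = 1: 𝟙(1) · d(246/1) = 1 · 8 = 8
  d = 2: 𝟙(2) · d(246/2) = 1 · 4 = 4
  d = 3: 𝟙(3) · d(246/3) = 1 · 4 = 4
  d = 6: 𝟙(6) · d(246/6) = 1 · 2 = 2
  d = 41: 𝟙(41) · d(246/41) = 1 · 4 = 4
  d = 82: 𝟙(82) · d(246/82) = 1 · 2 = 2
  d = 123: 𝟙(123) · d(246/123) = 1 · 2 = 2
  d = 246: 𝟙(246) · d(246/246) = 1 · 1 = 1
Summing: (𝟙 * d)(246) = 8 + 4 + 4 + 2 + 4 + 2 + 2 + 1 = 27.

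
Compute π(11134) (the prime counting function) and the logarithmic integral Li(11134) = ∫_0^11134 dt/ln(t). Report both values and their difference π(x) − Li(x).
π(11134) = 1349;  Li(11134) ≈ 1368.53;  π(x) − Li(x) ≈ -19.53.

Direct count of primes ≤ 11134 gives π(11134) = 1349. Numerical evaluation of the logarithmic integral gives Li(11134) ≈ 1368.53. The difference π(x) − Li(x) ≈ -19.53 is typically negative for small/moderate x (Li(x) overestimates), though Littlewood's theorem shows this sign changes infinitely often.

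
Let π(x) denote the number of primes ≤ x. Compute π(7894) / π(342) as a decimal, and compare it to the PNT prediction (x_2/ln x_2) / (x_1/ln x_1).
π(7894)/π(342) = 997/68 ≈ 14.6618;  PNT prediction ≈ 15.0079.

π(342) = 68 and π(7894) = 997, so π(7894)/π(342) ≈ 14.6618. The PNT-predicted ratio is (7894/ln(7894)) / (342/ln(342)) ≈ 15.0079. The two agree to within a few percent, as expected.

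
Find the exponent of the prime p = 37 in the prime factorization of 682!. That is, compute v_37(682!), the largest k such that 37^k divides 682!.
v_37(682!) = 18

Legendre's formula: v_p(n!) = Σ_{k ≥ 1} ⌊n / p^k⌋. For p = 37, n = 682, the terms are:
  ⌊682/37^1⌋ = ⌊682/37⌋ = 18
(the next term ⌊682/37^2⌋ = 0, terminating the sum). Summing: v_37(682!) = 18 = 18.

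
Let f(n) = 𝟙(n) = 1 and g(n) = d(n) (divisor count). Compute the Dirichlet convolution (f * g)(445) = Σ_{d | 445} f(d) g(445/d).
(𝟙 * d)(445) = 9

Divisors of 445: [1, 5, 89, 445]. For each d | 445:
  d = 1: 𝟙(1) · d(445/1) = 1 · 4 = 4
  d = 5: 𝟙(5) · d(445/5) = 1 · 2 = 2
  d = 89: 𝟙(89) · d(445/89) = 1 · 2 = 2
  d = 445: 𝟙(445) · d(445/445) = 1 · 1 = 1
Summing: (𝟙 * d)(445) = 4 + 2 + 2 + 1 = 9.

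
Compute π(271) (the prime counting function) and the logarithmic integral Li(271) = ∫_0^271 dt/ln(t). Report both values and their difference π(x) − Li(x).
π(271) = 58;  Li(271) ≈ 63.20;  π(x) − Li(x) ≈ -5.20.

Direct count of primes ≤ 271 gives π(271) = 58. Numerical evaluation of the logarithmic integral gives Li(271) ≈ 63.20. The difference π(x) − Li(x) ≈ -5.20 is typically negative for small/moderate x (Li(x) overestimates), though Littlewood's theorem shows this sign changes infinitely often.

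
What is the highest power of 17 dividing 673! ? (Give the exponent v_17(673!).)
v_17(673!) = 41

Legendre's formula: v_p(n!) = Σ_{k ≥ 1} ⌊n / p^k⌋. For p = 17, n = 673, the terms are:
  ⌊673/17^1⌋ = ⌊673/17⌋ = 39
  ⌊673/17^2⌋ = ⌊673/289⌋ = 2
(the next term ⌊673/17^3⌋ = 0, terminating the sum). Summing: v_17(673!) = 39 + 2 = 41.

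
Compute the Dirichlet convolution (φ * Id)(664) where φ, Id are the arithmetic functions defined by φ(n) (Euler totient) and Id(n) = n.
(φ * Id)(664) = 3300

Divisors of 664: [1, 2, 4, 8, 83, 166, 332, 664]. For each d | 664:
  d = 1: φ(1) · Id(664/1) = 1 · 664 = 664
  d = 2: φ(2) · Id(664/2) = 1 · 332 = 332
  d = 4: φ(4) · Id(664/4) = 2 · 166 = 332
  d = 8: φ(8) · Id(664/8) = 4 · 83 = 332
  d = 83: φ(83) · Id(664/83) = 82 · 8 = 656
  d = 166: φ(166) · Id(664/166) = 82 · 4 = 328
  d = 332: φ(332) · Id(664/332) = 164 · 2 = 328
  d = 664: φ(664) · Id(664/664) = 328 · 1 = 328
Summing: (φ * Id)(664) = 664 + 332 + 332 + 332 + 656 + 328 + 328 + 328 = 3300.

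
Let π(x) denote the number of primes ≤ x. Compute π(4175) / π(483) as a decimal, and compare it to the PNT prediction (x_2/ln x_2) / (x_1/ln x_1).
π(4175)/π(483) = 573/92 ≈ 6.2283;  PNT prediction ≈ 6.4076.

π(483) = 92 and π(4175) = 573, so π(4175)/π(483) ≈ 6.2283. The PNT-predicted ratio is (4175/ln(4175)) / (483/ln(483)) ≈ 6.4076. The two agree to within a few percent, as expected.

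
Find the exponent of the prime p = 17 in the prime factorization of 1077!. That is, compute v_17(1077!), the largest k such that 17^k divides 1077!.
v_17(1077!) = 66

Legendre's formula: v_p(n!) = Σ_{k ≥ 1} ⌊n / p^k⌋. For p = 17, n = 1077, the terms are:
  ⌊1077/17^1⌋ = ⌊1077/17⌋ = 63
  ⌊1077/17^2⌋ = ⌊1077/289⌋ = 3
(the next term ⌊1077/17^3⌋ = 0, terminating the sum). Summing: v_17(1077!) = 63 + 3 = 66.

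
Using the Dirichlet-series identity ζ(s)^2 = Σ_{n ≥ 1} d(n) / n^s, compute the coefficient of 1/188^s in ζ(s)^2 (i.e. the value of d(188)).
d(188) = 6

ζ(s)^2 = (Σ 1/m^s)(Σ 1/k^s). The coefficient of 1/n^s in the product is the number of ordered pairs (m, k) with mk = n, which equals d(n). For n = 188, divisors are [1, 2, 4, 47, 94, 188], so d(188) = 6.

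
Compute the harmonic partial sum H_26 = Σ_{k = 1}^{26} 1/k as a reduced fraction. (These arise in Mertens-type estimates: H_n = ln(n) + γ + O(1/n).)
H_26 = 34395742267/8923714800

Direct summation: H_26 = 1 + 1/2 + ... + 1/26. The least common denominator is lcm(1, ..., 26) = 26771144400; over this denominator the numerator is 26771144400 + 13385572200 + 8923714800 + 6692786100 + 5354228880 + 4461857400 + 3824449200 + 3346393050 + 2974571600 + 2677114440 + 2433740400 + 2230928700 + 2059318800 + 1912224600 + 1784742960 + 1673196525 + 1574773200 + 1487285800 + 1409007600 + 1338557220 + 1274816400 + 1216870200 + 1163962800 + 1115464350 + 1070845776 + 1029659400 = 103187226801, so H_26 = 103187226801/26771144400; reducing by gcd(103187226801, 26771144400) = 3 gives 34395742267/8923714800 ≈ 3.85442. (The PNT-adjacent estimate ln(26) + γ ≈ 3.83531 matches within O(1/n).)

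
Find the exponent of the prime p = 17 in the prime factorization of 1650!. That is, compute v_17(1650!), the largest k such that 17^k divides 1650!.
v_17(1650!) = 102

Legendre's formula: v_p(n!) = Σ_{k ≥ 1} ⌊n / p^k⌋. For p = 17, n = 1650, the terms are:
  ⌊1650/17^1⌋ = ⌊1650/17⌋ = 97
  ⌊1650/17^2⌋ = ⌊1650/289⌋ = 5
(the next term ⌊1650/17^3⌋ = 0, terminating the sum). Summing: v_17(1650!) = 97 + 5 = 102.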